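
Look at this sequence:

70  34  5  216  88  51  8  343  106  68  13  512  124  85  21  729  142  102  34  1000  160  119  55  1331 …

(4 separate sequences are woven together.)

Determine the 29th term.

196

Split by position mod 4: positions 1, 5, 9, … form one track, and each other residue class forms its own.
Subsequence A: 70, 88, 106, 124, 142, 160 (adding 18 each time).
Subsequence B: 34, 51, 68, 85, 102, 119 (adding 17 each time).
Subsequence C: 5, 8, 13, 21, 34, 55 (a Fibonacci-like recurrence a_n = a_{n-1} + a_{n-2}).
Subsequence D: 216, 343, 512, 729, 1000, 1331 (the cubes 6³, 7³, 8³, …).
The 29th slot belongs to subsequence A; its 8th term is 196.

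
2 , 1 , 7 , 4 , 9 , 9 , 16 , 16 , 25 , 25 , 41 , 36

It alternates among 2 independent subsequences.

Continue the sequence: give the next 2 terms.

66, 49

Odd-indexed and even-indexed terms follow separate rules.
Track A: 2, 7, 9, 16, 25, 41 — a Fibonacci-like recurrence a_n = a_{n-1} + a_{n-2}.
Track B: 1, 4, 9, 16, 25, 36 — perfect squares starting at 1².
Position 13 → track A, term 7 = 66.
Position 14 → track B, term 7 = 49.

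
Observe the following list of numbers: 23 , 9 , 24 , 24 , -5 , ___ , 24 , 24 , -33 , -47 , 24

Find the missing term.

Positions follow the repeating pattern AABB; grouping by letter gives 2 tracks.
Track A is 23, 9, -5, ?, -33, -47, which is linear: a_n = 37 − 14·n.
Track B is 24, 24, 24, 24, 24, which is the constant sequence 24.
Filling track A at index 4 by its rule yields -19.

-19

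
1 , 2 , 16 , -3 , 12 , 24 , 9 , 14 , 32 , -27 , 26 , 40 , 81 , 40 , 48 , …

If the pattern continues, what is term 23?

Taking every 3rd term gives 3 separate tracks.
Stream A is 1, -3, 9, -27, 81, which is a geometric progression (common ratio -3).
Stream B is 2, 12, 14, 26, 40, which is Fibonacci-style (each term is the sum of the two before it).
Stream C is 16, 24, 32, 40, 48, which is arithmetic with common difference +8.
Term 23 comes from stream B (its 8th entry): 172.

172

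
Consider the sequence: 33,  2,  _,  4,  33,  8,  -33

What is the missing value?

-33

Odd-indexed and even-indexed terms follow separate rules.
Track A is 33, ?, 33, -33, which is oscillating between 33 and -33.
Track B is 2, 4, 8, which is a geometric progression (common ratio 2).
Filling track A at index 2 by its rule yields -33.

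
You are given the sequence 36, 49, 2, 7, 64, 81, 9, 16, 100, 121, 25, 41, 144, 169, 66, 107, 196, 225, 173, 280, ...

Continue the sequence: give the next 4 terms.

Positions follow the repeating pattern AABB; grouping by letter gives 2 tracks.
Subsequence A: 36, 49, 64, 81, 100, 121, 144, 169, 196, 225. The squares 6², 7², 8², ….
Subsequence B: 2, 7, 9, 16, 25, 41, 66, 107, 173, 280. Each term equals the sum of the previous two.
The 21st slot belongs to subsequence A; its 11th term is 256.
The 22nd slot belongs to subsequence A; its 12th term is 289.
Position 23 → subsequence B, term 11 = 453.
The 24th slot belongs to subsequence B; its 12th term is 733.

256, 289, 453, 733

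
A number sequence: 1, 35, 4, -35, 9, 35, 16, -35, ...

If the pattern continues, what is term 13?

49

Odd-indexed and even-indexed terms follow separate rules.
Track A is 1, 4, 9, 16, which is consecutive squares n² from n = 1.
Track B is 35, -35, 35, -35, which is the oscillation 35·(−1)^(n+1).
The 13th slot belongs to track A; its 7th term is 49.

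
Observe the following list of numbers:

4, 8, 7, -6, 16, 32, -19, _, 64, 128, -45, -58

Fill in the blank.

-32

Positions follow the repeating pattern AABB; grouping by letter gives 2 tracks.
Track A: 4, 8, 16, 32, 64, 128 — powers 2^2, 2^3, 2^4, ….
Track B: 7, -6, -19, ?, -45, -58 — subtracting 13 each time.
Filling track B at index 4 by its rule yields -32.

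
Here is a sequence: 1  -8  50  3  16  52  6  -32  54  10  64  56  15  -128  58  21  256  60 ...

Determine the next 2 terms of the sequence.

Split by position mod 3: positions 1, 4, 7, … form one track, and each other residue class forms its own.
Subsequence A: 1, 3, 6, 10, 15, 21 — the triangular numbers T_1, T_2, ….
Subsequence B: -8, 16, -32, 64, -128, 256 — a geometric progression (common ratio -2).
Subsequence C: 50, 52, 54, 56, 58, 60 — arithmetic, step +2.
Position 19 → subsequence A, term 7 = 28.
Position 20 → subsequence B, term 7 = -512.

28, -512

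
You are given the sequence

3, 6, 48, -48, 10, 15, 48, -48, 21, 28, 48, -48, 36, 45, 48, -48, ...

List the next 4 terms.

55, 66, 48, -48

Positions follow the repeating pattern AABB; grouping by letter gives 2 tracks.
Track A = 3, 6, 10, 15, 21, 28, 36, 45: triangular numbers starting at T_2.
Track B = 48, -48, 48, -48, 48, -48, 48, -48: alternating ±48.
Position 17 → track A, term 9 = 55.
Term 18 comes from track A (its 10th entry): 66.
Position 19 falls in track B as its term 9, giving 48.
Position 20 → track B, term 10 = -48.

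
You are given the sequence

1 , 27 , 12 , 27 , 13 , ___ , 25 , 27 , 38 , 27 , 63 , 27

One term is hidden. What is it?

27

Odd-indexed and even-indexed terms follow separate rules.
Subsequence A: 1, 12, 13, 25, 38, 63. Each term equals the sum of the previous two.
Subsequence B: 27, 27, ?, 27, 27, 27. Constant 27.
The gap is subsequence B's term 3; the rule gives 27.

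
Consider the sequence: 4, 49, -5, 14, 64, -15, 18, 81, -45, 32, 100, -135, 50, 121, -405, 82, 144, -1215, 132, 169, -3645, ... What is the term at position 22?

Read the sequence 3 terms at a time; column i is its own pattern.
Track A is 4, 14, 18, 32, 50, 82, 132, which is Fibonacci-style (each term is the sum of the two before it).
Track B is 49, 64, 81, 100, 121, 144, 169, which is the squares 7², 8², 9², ….
Track C is -5, -15, -45, -135, -405, -1215, -3645, which is a geometric progression (common ratio 3).
Term 22 comes from track A (its 8th entry): 214.

214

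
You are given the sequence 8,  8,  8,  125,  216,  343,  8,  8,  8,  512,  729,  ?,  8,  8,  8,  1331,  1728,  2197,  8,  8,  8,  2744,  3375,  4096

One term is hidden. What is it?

1000

Reading positions in blocks of 6 reveals the pattern AAABBB — 2 tracks woven together.
Track A is 8, 8, 8, 8, 8, 8, 8, 8, 8, 8, 8, 8, which is always 8.
Track B is 125, 216, 343, 512, 729, ?, 1331, 1728, 2197, 2744, 3375, 4096, which is the cubes 5³, 6³, 7³, ….
So the missing entry in track B is 1000.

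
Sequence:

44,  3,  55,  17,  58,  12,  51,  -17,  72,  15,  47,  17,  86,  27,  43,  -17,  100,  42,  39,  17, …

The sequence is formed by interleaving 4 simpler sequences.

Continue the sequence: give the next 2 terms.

114, 69

Taking every 4th term gives 4 separate tracks.
Track A is 44, 58, 72, 86, 100, which is adding 14 each time.
Track B is 3, 12, 15, 27, 42, which is each term equals the sum of the previous two.
Track C is 55, 51, 47, 43, 39, which is arithmetic with common difference −4.
Track D is 17, -17, 17, -17, 17, which is oscillating between 17 and -17.
Term 21 comes from track A (its 6th entry): 114.
The 22nd slot belongs to track B; its 6th term is 69.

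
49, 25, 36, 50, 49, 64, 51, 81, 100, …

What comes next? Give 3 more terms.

Reading positions in blocks of 3 reveals the pattern ABB — 2 tracks woven together.
Stream A: 49, 50, 51. Arithmetic, step +1.
Stream B: 25, 36, 49, 64, 81, 100. The squares 5², 6², 7², ….
Term 10 comes from stream A (its 4th entry): 52.
Position 11 → stream B, term 7 = 121.
Term 12 comes from stream B (its 8th entry): 144.

52, 121, 144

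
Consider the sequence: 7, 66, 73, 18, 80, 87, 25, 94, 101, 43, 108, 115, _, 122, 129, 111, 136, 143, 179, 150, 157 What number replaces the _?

68

The slot pattern repeats as ABB (period 3), so there are 2 interleaved tracks.
Subsequence A: 7, 18, 25, 43, ?, 111, 179. A Fibonacci-like recurrence a_n = a_{n-1} + a_{n-2}.
Subsequence B: 66, 73, 80, 87, 94, 101, 108, 115, 122, 129, 136, 143, 150, 157. Linear: a_n = 59 + 7·n.
Subsequence A's pattern makes the blank 68.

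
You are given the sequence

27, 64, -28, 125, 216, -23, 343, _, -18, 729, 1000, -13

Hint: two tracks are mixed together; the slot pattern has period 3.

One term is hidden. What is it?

512

The slot pattern repeats as AAB (period 3), so there are 2 interleaved tracks.
Stream A: 27, 64, 125, 216, 343, ?, 729, 1000 (the cubes 3³, 4³, 5³, …).
Stream B: -28, -23, -18, -13 (adding 5 each time).
So the missing entry in stream A is 512.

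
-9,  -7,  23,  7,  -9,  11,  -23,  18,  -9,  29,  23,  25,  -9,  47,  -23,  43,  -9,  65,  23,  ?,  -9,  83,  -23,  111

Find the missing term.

Split by position mod 4 into 4 tracks.
Track A = -9, -9, -9, -9, -9, -9: always -9.
Track B = -7, 11, 29, 47, 65, 83: arithmetic, step +18.
Track C = 23, -23, 23, -23, 23, -23: alternating ±23.
Track D = 7, 18, 25, 43, ?, 111: each term equals the sum of the previous two.
The gap is track D's term 5; the rule gives 68.

68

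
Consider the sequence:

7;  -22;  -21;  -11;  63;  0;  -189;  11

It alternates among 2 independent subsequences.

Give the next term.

Positions 1, 3, 5, … form one subsequence and positions 2, 4, 6, … form another.
Track A: 7, -21, 63, -189 — multiplying by -3 each time.
Track B: -22, -11, 0, 11 — arithmetic with common difference +11.
The 9th slot belongs to track A; its 5th term is 567.

567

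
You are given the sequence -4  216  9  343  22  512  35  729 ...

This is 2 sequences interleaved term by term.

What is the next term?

Positions 1, 3, 5, … form one subsequence and positions 2, 4, 6, … form another.
Track A: -4, 9, 22, 35 — arithmetic, step +13.
Track B: 216, 343, 512, 729 — consecutive cubes n³ from n = 6.
Position 9 falls in track A as its term 5, giving 48.

48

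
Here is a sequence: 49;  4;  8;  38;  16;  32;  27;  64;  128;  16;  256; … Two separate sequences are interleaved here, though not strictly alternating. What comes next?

The slot pattern repeats as ABB (period 3), so there are 2 interleaved tracks.
Subsequence A is 49, 38, 27, 16, which is subtracting 11 each time.
Subsequence B is 4, 8, 16, 32, 64, 128, 256, which is successive powers of 2.
Term 12 comes from subsequence B (its 8th entry): 512.

512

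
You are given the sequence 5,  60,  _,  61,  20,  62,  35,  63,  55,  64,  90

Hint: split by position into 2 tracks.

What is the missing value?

Odd-indexed and even-indexed terms follow separate rules.
Track A: 5, ?, 20, 35, 55, 90. Fibonacci-style (each term is the sum of the two before it).
Track B: 60, 61, 62, 63, 64. Linear: a_n = 59 + n.
Track A's pattern makes the blank 15.

15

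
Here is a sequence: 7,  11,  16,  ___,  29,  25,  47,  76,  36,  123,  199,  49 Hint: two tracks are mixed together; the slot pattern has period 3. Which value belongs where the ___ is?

18

The slot pattern repeats as AAB (period 3), so there are 2 interleaved tracks.
Track A: 7, 11, ?, 29, 47, 76, 123, 199. A Fibonacci-like recurrence a_n = a_{n-1} + a_{n-2}.
Track B: 16, 25, 36, 49. The squares 4², 5², 6², ….
Track A's pattern makes the blank 18.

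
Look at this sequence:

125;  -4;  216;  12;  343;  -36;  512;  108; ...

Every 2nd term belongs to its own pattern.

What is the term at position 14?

-2916

Split by position mod 2 into 2 tracks.
Track A is 125, 216, 343, 512, which is consecutive cubes n³ from n = 5.
Track B is -4, 12, -36, 108, which is multiplying by -3 each time.
Term 14 comes from track B (its 7th entry): -2916.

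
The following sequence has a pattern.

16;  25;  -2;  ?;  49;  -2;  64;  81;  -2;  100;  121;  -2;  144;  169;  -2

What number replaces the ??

36

Reading positions in blocks of 3 reveals the pattern AAB — 2 tracks woven together.
Track A: 16, 25, ?, 49, 64, 81, 100, 121, 144, 169 — consecutive squares n² from n = 4.
Track B: -2, -2, -2, -2, -2 — always -2.
So the missing entry in track A is 36.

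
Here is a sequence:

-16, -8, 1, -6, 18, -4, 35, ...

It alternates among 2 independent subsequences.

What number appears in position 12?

2

Odd-indexed and even-indexed terms follow separate rules.
Subsequence A is -16, 1, 18, 35, which is arithmetic with common difference +17.
Subsequence B is -8, -6, -4, which is adding 2 each time.
The 12th slot belongs to subsequence B; its 6th term is 2.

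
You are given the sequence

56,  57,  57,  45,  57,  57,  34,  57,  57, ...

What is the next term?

23

Reading positions in blocks of 3 reveals the pattern ABB — 2 tracks woven together.
Stream A: 56, 45, 34 (linear: a_n = 67 − 11·n).
Stream B: 57, 57, 57, 57, 57, 57 (constant 57).
Term 10 comes from stream A (its 4th entry): 23.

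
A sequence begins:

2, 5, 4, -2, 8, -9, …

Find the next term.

16

Odd-indexed and even-indexed terms follow separate rules.
Track A: 2, 4, 8. Powers 2^1, 2^2, 2^3, ….
Track B: 5, -2, -9. Arithmetic, step −7.
Position 7 → track A, term 4 = 16.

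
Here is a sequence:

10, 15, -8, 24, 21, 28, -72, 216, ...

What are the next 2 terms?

36, 45

Reading positions in blocks of 4 reveals the pattern AABB — 2 tracks woven together.
Stream A: 10, 15, 21, 28 (triangular numbers starting at T_4).
Stream B: -8, 24, -72, 216 (a geometric progression (common ratio -3)).
Term 9 comes from stream A (its 5th entry): 36.
Position 10 falls in stream A as its term 6, giving 45.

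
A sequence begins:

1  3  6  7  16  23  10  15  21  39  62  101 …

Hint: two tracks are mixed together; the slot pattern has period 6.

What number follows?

Positions follow the repeating pattern AAABBB; grouping by letter gives 2 tracks.
Subsequence A: 1, 3, 6, 10, 15, 21 — triangular numbers starting at T_1.
Subsequence B: 7, 16, 23, 39, 62, 101 — a Fibonacci-like recurrence a_n = a_{n-1} + a_{n-2}.
Position 13 falls in subsequence A as its term 7, giving 28.

28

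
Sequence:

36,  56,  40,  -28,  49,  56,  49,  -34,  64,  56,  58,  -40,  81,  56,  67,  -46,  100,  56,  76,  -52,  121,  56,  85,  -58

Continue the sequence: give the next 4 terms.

144, 56, 94, -64

Taking every 4th term gives 4 separate tracks.
Subsequence A is 36, 49, 64, 81, 100, 121, which is perfect squares starting at 6².
Subsequence B is 56, 56, 56, 56, 56, 56, which is always 56.
Subsequence C is 40, 49, 58, 67, 76, 85, which is linear: a_n = 31 + 9·n.
Subsequence D is -28, -34, -40, -46, -52, -58, which is arithmetic with common difference −6.
Position 25 falls in subsequence A as its term 7, giving 144.
Position 26 → subsequence B, term 7 = 56.
Term 27 comes from subsequence C (its 7th entry): 94.
Position 28 falls in subsequence D as its term 7, giving -64.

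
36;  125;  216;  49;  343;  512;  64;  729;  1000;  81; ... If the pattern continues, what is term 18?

Reading positions in blocks of 3 reveals the pattern ABB — 2 tracks woven together.
Track A: 36, 49, 64, 81 — consecutive squares n² from n = 6.
Track B: 125, 216, 343, 512, 729, 1000 — consecutive cubes n³ from n = 5.
The 18th slot belongs to track B; its 12th term is 4096.

4096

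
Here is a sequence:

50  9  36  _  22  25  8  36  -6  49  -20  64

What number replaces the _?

Positions 1, 3, 5, … form one subsequence and positions 2, 4, 6, … form another.
Subsequence A = 50, 36, 22, 8, -6, -20: arithmetic with common difference −14.
Subsequence B = 9, ?, 25, 36, 49, 64: perfect squares starting at 3².
So the missing entry in subsequence B is 16.

16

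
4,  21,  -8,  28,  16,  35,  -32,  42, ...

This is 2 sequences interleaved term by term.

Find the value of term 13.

Split by position mod 2 into 2 tracks.
Subsequence A: 4, -8, 16, -32 (geometric with ratio -2).
Subsequence B: 21, 28, 35, 42 (arithmetic with common difference +7).
Position 13 → subsequence A, term 7 = 256.

256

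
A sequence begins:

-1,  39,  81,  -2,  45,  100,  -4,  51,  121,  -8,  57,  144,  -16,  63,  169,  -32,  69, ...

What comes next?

Split by position mod 3 into 3 tracks.
Track A: -1, -2, -4, -8, -16, -32 (multiplying by 2 each time).
Track B: 39, 45, 51, 57, 63, 69 (linear: a_n = 33 + 6·n).
Track C: 81, 100, 121, 144, 169 (consecutive squares n² from n = 9).
The 18th slot belongs to track C; its 6th term is 196.

196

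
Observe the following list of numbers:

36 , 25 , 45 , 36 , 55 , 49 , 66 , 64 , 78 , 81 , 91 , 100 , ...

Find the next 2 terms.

Positions 1, 3, 5, … form one subsequence and positions 2, 4, 6, … form another.
Stream A: 36, 45, 55, 66, 78, 91 — triangular numbers starting at T_8.
Stream B: 25, 36, 49, 64, 81, 100 — consecutive squares n² from n = 5.
The 13th slot belongs to stream A; its 7th term is 105.
Position 14 falls in stream B as its term 7, giving 121.

105, 121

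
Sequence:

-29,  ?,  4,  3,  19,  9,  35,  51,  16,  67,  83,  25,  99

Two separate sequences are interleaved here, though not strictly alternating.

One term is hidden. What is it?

-13

Positions follow the repeating pattern AAB; grouping by letter gives 2 tracks.
Subsequence A: -29, ?, 3, 19, 35, 51, 67, 83, 99. Adding 16 each time.
Subsequence B: 4, 9, 16, 25. Perfect squares starting at 2².
Subsequence A's pattern makes the blank -13.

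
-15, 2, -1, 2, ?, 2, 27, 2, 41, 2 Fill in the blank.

Taking every 2nd term gives 2 separate tracks.
Track A: -15, -1, ?, 27, 41 — linear: a_n = -29 + 14·n.
Track B: 2, 2, 2, 2, 2 — always 2.
Track A's pattern makes the blank 13.

13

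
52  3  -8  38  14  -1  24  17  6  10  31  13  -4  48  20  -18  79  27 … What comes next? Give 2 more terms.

The terms cycle through 3 interleaved subsequences.
Stream A is 52, 38, 24, 10, -4, -18, which is linear: a_n = 66 − 14·n.
Stream B is 3, 14, 17, 31, 48, 79, which is each term equals the sum of the previous two.
Stream C is -8, -1, 6, 13, 20, 27, which is adding 7 each time.
Position 19 → stream A, term 7 = -32.
Term 20 comes from stream B (its 7th entry): 127.

-32, 127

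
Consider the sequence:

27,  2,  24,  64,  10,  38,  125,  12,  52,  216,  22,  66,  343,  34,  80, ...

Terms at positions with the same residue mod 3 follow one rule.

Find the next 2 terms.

512, 56

Read the sequence 3 terms at a time; column i is its own pattern.
Track A: 27, 64, 125, 216, 343 (perfect cubes starting at 3³).
Track B: 2, 10, 12, 22, 34 (each term equals the sum of the previous two).
Track C: 24, 38, 52, 66, 80 (arithmetic with common difference +14).
Position 16 falls in track A as its term 6, giving 512.
Position 17 → track B, term 6 = 56.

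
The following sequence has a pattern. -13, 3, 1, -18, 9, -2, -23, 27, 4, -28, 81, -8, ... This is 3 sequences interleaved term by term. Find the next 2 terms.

Taking every 3rd term gives 3 separate tracks.
Track A: -13, -18, -23, -28. Subtracting 5 each time.
Track B: 3, 9, 27, 81. Successive powers of 3.
Track C: 1, -2, 4, -8. Multiplying by -2 each time.
Position 13 → track A, term 5 = -33.
Term 14 comes from track B (its 5th entry): 243.

-33, 243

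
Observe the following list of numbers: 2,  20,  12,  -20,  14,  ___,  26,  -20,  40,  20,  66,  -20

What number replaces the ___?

20

Odd-indexed and even-indexed terms follow separate rules.
Track A = 2, 12, 14, 26, 40, 66: each term equals the sum of the previous two.
Track B = 20, -20, ?, -20, 20, -20: oscillating between 20 and -20.
So the missing entry in track B is 20.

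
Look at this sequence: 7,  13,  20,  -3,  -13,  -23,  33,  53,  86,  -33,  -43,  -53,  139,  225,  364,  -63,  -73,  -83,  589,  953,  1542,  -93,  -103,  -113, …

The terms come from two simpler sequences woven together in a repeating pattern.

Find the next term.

The slot pattern repeats as AAABBB (period 6), so there are 2 interleaved tracks.
Subsequence A: 7, 13, 20, 33, 53, 86, 139, 225, 364, 589, 953, 1542 (Fibonacci-style (each term is the sum of the two before it)).
Subsequence B: -3, -13, -23, -33, -43, -53, -63, -73, -83, -93, -103, -113 (arithmetic, step −10).
Position 25 falls in subsequence A as its term 13, giving 2495.

2495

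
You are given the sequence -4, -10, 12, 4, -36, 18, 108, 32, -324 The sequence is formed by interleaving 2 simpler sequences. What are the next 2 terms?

The terms cycle through 2 interleaved subsequences.
Subsequence A = -4, 12, -36, 108, -324: geometric, ×-3 each step.
Subsequence B = -10, 4, 18, 32: linear: a_n = -24 + 14·n.
Position 10 → subsequence B, term 5 = 46.
The 11th slot belongs to subsequence A; its 6th term is 972.

46, 972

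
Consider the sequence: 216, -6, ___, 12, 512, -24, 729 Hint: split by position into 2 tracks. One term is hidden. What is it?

343

Taking every 2nd term gives 2 separate tracks.
Subsequence A: 216, ?, 512, 729 (consecutive cubes n³ from n = 6).
Subsequence B: -6, 12, -24 (a geometric progression (common ratio -2)).
The gap is subsequence A's term 2; the rule gives 343.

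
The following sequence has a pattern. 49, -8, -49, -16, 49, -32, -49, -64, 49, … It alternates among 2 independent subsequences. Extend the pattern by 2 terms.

Odd-indexed and even-indexed terms follow separate rules.
Subsequence A is 49, -49, 49, -49, 49, which is the oscillation 49·(−1)^(n+1).
Subsequence B is -8, -16, -32, -64, which is geometric with ratio 2.
Position 10 → subsequence B, term 5 = -128.
The 11th slot belongs to subsequence A; its 6th term is -49.

-128, -49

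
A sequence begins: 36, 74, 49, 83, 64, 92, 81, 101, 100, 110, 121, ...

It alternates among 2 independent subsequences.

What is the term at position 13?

The terms cycle through 2 interleaved subsequences.
Stream A: 36, 49, 64, 81, 100, 121 (the squares 6², 7², 8², …).
Stream B: 74, 83, 92, 101, 110 (linear: a_n = 65 + 9·n).
Position 13 → stream A, term 7 = 144.

144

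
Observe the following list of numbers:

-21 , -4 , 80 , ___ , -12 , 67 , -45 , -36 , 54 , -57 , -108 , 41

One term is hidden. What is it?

Split by position mod 3: positions 1, 4, 7, … form one track, and each other residue class forms its own.
Subsequence A: -21, ?, -45, -57. Arithmetic with common difference −12.
Subsequence B: -4, -12, -36, -108. Geometric with ratio 3.
Subsequence C: 80, 67, 54, 41. Arithmetic with common difference −13.
The gap is subsequence A's term 2; the rule gives -33.

-33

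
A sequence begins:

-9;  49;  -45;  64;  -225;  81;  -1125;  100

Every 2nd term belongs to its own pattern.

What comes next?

Taking every 2nd term gives 2 separate tracks.
Track A: -9, -45, -225, -1125 (geometric with ratio 5).
Track B: 49, 64, 81, 100 (the squares 7², 8², 9², …).
The 9th slot belongs to track A; its 5th term is -5625.

-5625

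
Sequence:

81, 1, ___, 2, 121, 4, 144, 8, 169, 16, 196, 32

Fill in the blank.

100

Odd-indexed and even-indexed terms follow separate rules.
Subsequence A: 81, ?, 121, 144, 169, 196 — the squares 9², 10², 11², ….
Subsequence B: 1, 2, 4, 8, 16, 32 — successive powers of 2.
Filling subsequence A at index 2 by its rule yields 100.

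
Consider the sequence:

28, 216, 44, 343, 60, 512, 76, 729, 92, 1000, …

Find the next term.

108

Odd-indexed and even-indexed terms follow separate rules.
Subsequence A: 28, 44, 60, 76, 92. Linear: a_n = 12 + 16·n.
Subsequence B: 216, 343, 512, 729, 1000. The cubes 6³, 7³, 8³, ….
Position 11 falls in subsequence A as its term 6, giving 108.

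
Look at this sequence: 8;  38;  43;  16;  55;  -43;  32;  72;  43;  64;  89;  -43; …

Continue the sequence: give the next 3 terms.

Split by position mod 3: positions 1, 4, 7, … form one track, and each other residue class forms its own.
Track A: 8, 16, 32, 64 — powers of 2.
Track B: 38, 55, 72, 89 — arithmetic with common difference +17.
Track C: 43, -43, 43, -43 — alternating ±43.
Position 13 falls in track A as its term 5, giving 128.
The 14th slot belongs to track B; its 5th term is 106.
The 15th slot belongs to track C; its 5th term is 43.

128, 106, 43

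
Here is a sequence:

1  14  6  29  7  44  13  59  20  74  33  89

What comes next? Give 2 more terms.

53, 104

Odd-indexed and even-indexed terms follow separate rules.
Track A: 1, 6, 7, 13, 20, 33. Fibonacci-style (each term is the sum of the two before it).
Track B: 14, 29, 44, 59, 74, 89. Arithmetic, step +15.
Term 13 comes from track A (its 7th entry): 53.
Term 14 comes from track B (its 7th entry): 104.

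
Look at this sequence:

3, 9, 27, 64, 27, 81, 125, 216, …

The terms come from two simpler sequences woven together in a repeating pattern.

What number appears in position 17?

19683

Positions follow the repeating pattern AABB; grouping by letter gives 2 tracks.
Stream A: 3, 9, 27, 81 — successive powers of 3.
Stream B: 27, 64, 125, 216 — consecutive cubes n³ from n = 3.
Position 17 → stream A, term 9 = 19683.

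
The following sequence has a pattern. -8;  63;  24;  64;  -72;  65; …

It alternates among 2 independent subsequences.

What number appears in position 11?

1944

Taking every 2nd term gives 2 separate tracks.
Track A is -8, 24, -72, which is geometric, ×-3 each step.
Track B is 63, 64, 65, which is linear: a_n = 62 + n.
Position 11 falls in track A as its term 6, giving 1944.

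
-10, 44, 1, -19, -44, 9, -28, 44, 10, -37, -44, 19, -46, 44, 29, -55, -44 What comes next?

Taking every 3rd term gives 3 separate tracks.
Track A: -10, -19, -28, -37, -46, -55 — subtracting 9 each time.
Track B: 44, -44, 44, -44, 44, -44 — alternating ±44.
Track C: 1, 9, 10, 19, 29 — each term equals the sum of the previous two.
Position 18 → track C, term 6 = 48.

48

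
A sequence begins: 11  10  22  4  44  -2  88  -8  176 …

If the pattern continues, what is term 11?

Odd-indexed and even-indexed terms follow separate rules.
Track A: 11, 22, 44, 88, 176. Multiplying by 2 each time.
Track B: 10, 4, -2, -8. Linear: a_n = 16 − 6·n.
Term 11 comes from track A (its 6th entry): 352.

352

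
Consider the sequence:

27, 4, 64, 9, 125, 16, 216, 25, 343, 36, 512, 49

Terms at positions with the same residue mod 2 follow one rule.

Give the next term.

Odd-indexed and even-indexed terms follow separate rules.
Subsequence A = 27, 64, 125, 216, 343, 512: consecutive cubes n³ from n = 3.
Subsequence B = 4, 9, 16, 25, 36, 49: perfect squares starting at 2².
Position 13 falls in subsequence A as its term 7, giving 729.

729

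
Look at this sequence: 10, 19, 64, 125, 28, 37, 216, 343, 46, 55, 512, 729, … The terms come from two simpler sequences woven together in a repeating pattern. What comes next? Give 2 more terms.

64, 73

The slot pattern repeats as AABB (period 4), so there are 2 interleaved tracks.
Track A: 10, 19, 28, 37, 46, 55 — linear: a_n = 1 + 9·n.
Track B: 64, 125, 216, 343, 512, 729 — the cubes 4³, 5³, 6³, ….
Position 13 → track A, term 7 = 64.
The 14th slot belongs to track A; its 8th term is 73.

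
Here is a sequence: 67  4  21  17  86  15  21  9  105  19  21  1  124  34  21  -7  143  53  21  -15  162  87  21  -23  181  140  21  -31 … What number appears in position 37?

238

Split by position mod 4 into 4 tracks.
Track A: 67, 86, 105, 124, 143, 162, 181 — arithmetic with common difference +19.
Track B: 4, 15, 19, 34, 53, 87, 140 — each term equals the sum of the previous two.
Track C: 21, 21, 21, 21, 21, 21, 21 — the constant sequence 21.
Track D: 17, 9, 1, -7, -15, -23, -31 — arithmetic with common difference −8.
Position 37 → track A, term 10 = 238.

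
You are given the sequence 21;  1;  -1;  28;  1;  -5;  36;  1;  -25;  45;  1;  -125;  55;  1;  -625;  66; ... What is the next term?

1

Taking every 3rd term gives 3 separate tracks.
Subsequence A: 21, 28, 36, 45, 55, 66 (triangular numbers starting at T_6).
Subsequence B: 1, 1, 1, 1, 1 (always 1).
Subsequence C: -1, -5, -25, -125, -625 (geometric, ×5 each step).
Position 17 falls in subsequence B as its term 6, giving 1.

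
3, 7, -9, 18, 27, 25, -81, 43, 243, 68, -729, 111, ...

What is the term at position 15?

The terms cycle through 2 interleaved subsequences.
Track A = 3, -9, 27, -81, 243, -729: geometric, ×-3 each step.
Track B = 7, 18, 25, 43, 68, 111: Fibonacci-style (each term is the sum of the two before it).
Position 15 → track A, term 8 = -6561.

-6561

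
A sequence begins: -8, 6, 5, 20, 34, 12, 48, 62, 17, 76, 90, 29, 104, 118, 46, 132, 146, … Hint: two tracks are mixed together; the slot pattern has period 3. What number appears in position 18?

75

The slot pattern repeats as AAB (period 3), so there are 2 interleaved tracks.
Stream A: -8, 6, 20, 34, 48, 62, 76, 90, 104, 118, 132, 146 — adding 14 each time.
Stream B: 5, 12, 17, 29, 46 — a Fibonacci-like recurrence a_n = a_{n-1} + a_{n-2}.
Position 18 → stream B, term 6 = 75.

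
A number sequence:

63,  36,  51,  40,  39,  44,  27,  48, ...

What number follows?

15

Split by position mod 2 into 2 tracks.
Stream A: 63, 51, 39, 27 (linear: a_n = 75 − 12·n).
Stream B: 36, 40, 44, 48 (arithmetic with common difference +4).
Term 9 comes from stream A (its 5th entry): 15.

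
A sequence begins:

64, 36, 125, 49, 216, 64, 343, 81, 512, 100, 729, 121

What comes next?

Taking every 2nd term gives 2 separate tracks.
Track A = 64, 125, 216, 343, 512, 729: consecutive cubes n³ from n = 4.
Track B = 36, 49, 64, 81, 100, 121: perfect squares starting at 6².
Position 13 falls in track A as its term 7, giving 1000.

1000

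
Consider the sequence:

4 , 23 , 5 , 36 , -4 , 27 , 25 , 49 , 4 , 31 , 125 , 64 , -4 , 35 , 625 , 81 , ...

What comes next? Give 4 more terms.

4, 39, 3125, 100

The terms cycle through 4 interleaved subsequences.
Track A = 4, -4, 4, -4: the oscillation 4·(−1)^(n+1).
Track B = 23, 27, 31, 35: arithmetic, step +4.
Track C = 5, 25, 125, 625: powers of 5.
Track D = 36, 49, 64, 81: perfect squares starting at 6².
Position 17 → track A, term 5 = 4.
Term 18 comes from track B (its 5th entry): 39.
Term 19 comes from track C (its 5th entry): 3125.
Position 20 → track D, term 5 = 100.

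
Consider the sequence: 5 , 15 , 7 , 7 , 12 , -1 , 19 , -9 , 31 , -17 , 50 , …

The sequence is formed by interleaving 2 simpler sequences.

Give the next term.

-25

Split by position mod 2 into 2 tracks.
Stream A = 5, 7, 12, 19, 31, 50: Fibonacci-style (each term is the sum of the two before it).
Stream B = 15, 7, -1, -9, -17: arithmetic with common difference −8.
Position 12 falls in stream B as its term 6, giving -25.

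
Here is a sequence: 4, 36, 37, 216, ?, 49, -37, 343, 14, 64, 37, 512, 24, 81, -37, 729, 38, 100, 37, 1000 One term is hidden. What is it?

Read the sequence 4 terms at a time; column i is its own pattern.
Track A = 4, ?, 14, 24, 38: Fibonacci-style (each term is the sum of the two before it).
Track B = 36, 49, 64, 81, 100: perfect squares starting at 6².
Track C = 37, -37, 37, -37, 37: the oscillation 37·(−1)^(n+1).
Track D = 216, 343, 512, 729, 1000: perfect cubes starting at 6³.
The gap is track A's term 2; the rule gives 10.

10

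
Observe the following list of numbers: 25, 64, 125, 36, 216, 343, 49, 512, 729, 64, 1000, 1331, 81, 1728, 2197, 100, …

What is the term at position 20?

Reading positions in blocks of 3 reveals the pattern ABB — 2 tracks woven together.
Stream A: 25, 36, 49, 64, 81, 100 (perfect squares starting at 5²).
Stream B: 64, 125, 216, 343, 512, 729, 1000, 1331, 1728, 2197 (the cubes 4³, 5³, 6³, …).
The 20th slot belongs to stream B; its 13th term is 4096.

4096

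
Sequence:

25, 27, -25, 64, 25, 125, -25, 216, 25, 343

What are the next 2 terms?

Split by position mod 2 into 2 tracks.
Stream A: 25, -25, 25, -25, 25 — oscillating between 25 and -25.
Stream B: 27, 64, 125, 216, 343 — consecutive cubes n³ from n = 3.
The 11th slot belongs to stream A; its 6th term is -25.
Position 12 falls in stream B as its term 6, giving 512.

-25, 512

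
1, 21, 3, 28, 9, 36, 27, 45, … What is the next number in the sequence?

81

The terms cycle through 2 interleaved subsequences.
Track A: 1, 3, 9, 27 (powers of 3).
Track B: 21, 28, 36, 45 (triangular numbers n(n+1)/2 for n = 6, 7, …).
Position 9 falls in track A as its term 5, giving 81.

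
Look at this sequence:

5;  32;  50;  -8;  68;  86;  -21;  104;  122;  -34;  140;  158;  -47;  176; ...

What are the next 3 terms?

194, -60, 212

Positions follow the repeating pattern ABB; grouping by letter gives 2 tracks.
Stream A is 5, -8, -21, -34, -47, which is subtracting 13 each time.
Stream B is 32, 50, 68, 86, 104, 122, 140, 158, 176, which is linear: a_n = 14 + 18·n.
Term 15 comes from stream B (its 10th entry): 194.
Position 16 falls in stream A as its term 6, giving -60.
Position 17 falls in stream B as its term 11, giving 212.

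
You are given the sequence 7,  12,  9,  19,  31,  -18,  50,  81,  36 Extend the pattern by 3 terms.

131, 212, -72

The slot pattern repeats as AAB (period 3), so there are 2 interleaved tracks.
Track A: 7, 12, 19, 31, 50, 81. Fibonacci-style (each term is the sum of the two before it).
Track B: 9, -18, 36. Geometric, ×-2 each step.
Term 10 comes from track A (its 7th entry): 131.
Term 11 comes from track A (its 8th entry): 212.
Position 12 → track B, term 4 = -72.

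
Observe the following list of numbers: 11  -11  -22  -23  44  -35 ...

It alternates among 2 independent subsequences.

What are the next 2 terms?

The terms cycle through 2 interleaved subsequences.
Track A = 11, -22, 44: multiplying by -2 each time.
Track B = -11, -23, -35: arithmetic, step −12.
Position 7 falls in track A as its term 4, giving -88.
The 8th slot belongs to track B; its 4th term is -47.

-88, -47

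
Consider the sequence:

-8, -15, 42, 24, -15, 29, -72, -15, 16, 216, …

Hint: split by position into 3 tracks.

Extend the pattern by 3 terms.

-15, 3, -648

Split by position mod 3 into 3 tracks.
Subsequence A = -8, 24, -72, 216: a geometric progression (common ratio -3).
Subsequence B = -15, -15, -15: constant -15.
Subsequence C = 42, 29, 16: subtracting 13 each time.
Position 11 falls in subsequence B as its term 4, giving -15.
Position 12 falls in subsequence C as its term 4, giving 3.
Position 13 → subsequence A, term 5 = -648.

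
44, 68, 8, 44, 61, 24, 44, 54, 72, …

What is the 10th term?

44

Taking every 3rd term gives 3 separate tracks.
Subsequence A = 44, 44, 44: always 44.
Subsequence B = 68, 61, 54: subtracting 7 each time.
Subsequence C = 8, 24, 72: a geometric progression (common ratio 3).
The 10th slot belongs to subsequence A; its 4th term is 44.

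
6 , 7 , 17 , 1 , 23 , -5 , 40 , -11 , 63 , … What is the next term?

Taking every 2nd term gives 2 separate tracks.
Track A: 6, 17, 23, 40, 63 — Fibonacci-style (each term is the sum of the two before it).
Track B: 7, 1, -5, -11 — arithmetic, step −6.
The 10th slot belongs to track B; its 5th term is -17.

-17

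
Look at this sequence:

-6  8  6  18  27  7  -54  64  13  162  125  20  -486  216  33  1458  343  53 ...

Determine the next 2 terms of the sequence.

-4374, 512

Split by position mod 3 into 3 tracks.
Stream A: -6, 18, -54, 162, -486, 1458 — a geometric progression (common ratio -3).
Stream B: 8, 27, 64, 125, 216, 343 — consecutive cubes n³ from n = 2.
Stream C: 6, 7, 13, 20, 33, 53 — each term equals the sum of the previous two.
Term 19 comes from stream A (its 7th entry): -4374.
Term 20 comes from stream B (its 7th entry): 512.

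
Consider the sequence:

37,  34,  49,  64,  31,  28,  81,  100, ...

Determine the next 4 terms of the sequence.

Positions follow the repeating pattern AABB; grouping by letter gives 2 tracks.
Subsequence A = 37, 34, 31, 28: linear: a_n = 40 − 3·n.
Subsequence B = 49, 64, 81, 100: perfect squares starting at 7².
Position 9 → subsequence A, term 5 = 25.
Position 10 falls in subsequence A as its term 6, giving 22.
The 11th slot belongs to subsequence B; its 5th term is 121.
The 12th slot belongs to subsequence B; its 6th term is 144.

25, 22, 121, 144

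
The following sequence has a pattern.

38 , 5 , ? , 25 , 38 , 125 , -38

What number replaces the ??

Split by position mod 2 into 2 tracks.
Track A is 38, ?, 38, -38, which is the oscillation 38·(−1)^(n+1).
Track B is 5, 25, 125, which is powers of 5.
Filling track A at index 2 by its rule yields -38.

-38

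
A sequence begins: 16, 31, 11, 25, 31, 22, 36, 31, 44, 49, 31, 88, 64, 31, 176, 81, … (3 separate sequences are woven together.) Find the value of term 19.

100

Read the sequence 3 terms at a time; column i is its own pattern.
Stream A: 16, 25, 36, 49, 64, 81 (consecutive squares n² from n = 4).
Stream B: 31, 31, 31, 31, 31 (constant 31).
Stream C: 11, 22, 44, 88, 176 (geometric with ratio 2).
Term 19 comes from stream A (its 7th entry): 100.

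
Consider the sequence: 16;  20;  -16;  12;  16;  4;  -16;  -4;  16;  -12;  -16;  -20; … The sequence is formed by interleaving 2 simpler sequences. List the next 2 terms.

16, -28

Taking every 2nd term gives 2 separate tracks.
Track A: 16, -16, 16, -16, 16, -16 — the oscillation 16·(−1)^(n+1).
Track B: 20, 12, 4, -4, -12, -20 — subtracting 8 each time.
Position 13 → track A, term 7 = 16.
Position 14 → track B, term 7 = -28.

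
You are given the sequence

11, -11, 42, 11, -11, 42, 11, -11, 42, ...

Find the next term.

11

Positions follow the repeating pattern AAB; grouping by letter gives 2 tracks.
Subsequence A is 11, -11, 11, -11, 11, -11, which is oscillating between 11 and -11.
Subsequence B is 42, 42, 42, which is constant 42.
Term 10 comes from subsequence A (its 7th entry): 11.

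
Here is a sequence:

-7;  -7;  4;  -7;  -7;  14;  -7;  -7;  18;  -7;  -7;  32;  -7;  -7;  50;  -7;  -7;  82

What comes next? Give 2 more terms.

-7, -7

Reading positions in blocks of 3 reveals the pattern AAB — 2 tracks woven together.
Track A = -7, -7, -7, -7, -7, -7, -7, -7, -7, -7, -7, -7: constant -7.
Track B = 4, 14, 18, 32, 50, 82: a Fibonacci-like recurrence a_n = a_{n-1} + a_{n-2}.
The 19th slot belongs to track A; its 13th term is -7.
Position 20 falls in track A as its term 14, giving -7.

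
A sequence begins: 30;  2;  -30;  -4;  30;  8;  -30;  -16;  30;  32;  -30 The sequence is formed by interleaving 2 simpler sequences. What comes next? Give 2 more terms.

-64, 30

The terms cycle through 2 interleaved subsequences.
Subsequence A: 30, -30, 30, -30, 30, -30 — the oscillation 30·(−1)^(n+1).
Subsequence B: 2, -4, 8, -16, 32 — geometric, ×-2 each step.
The 12th slot belongs to subsequence B; its 6th term is -64.
Position 13 → subsequence A, term 7 = 30.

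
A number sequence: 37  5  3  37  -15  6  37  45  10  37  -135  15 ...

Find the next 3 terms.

Taking every 3rd term gives 3 separate tracks.
Subsequence A = 37, 37, 37, 37: always 37.
Subsequence B = 5, -15, 45, -135: geometric with ratio -3.
Subsequence C = 3, 6, 10, 15: triangular numbers starting at T_2.
Position 13 falls in subsequence A as its term 5, giving 37.
Position 14 → subsequence B, term 5 = 405.
Position 15 falls in subsequence C as its term 5, giving 21.

37, 405, 21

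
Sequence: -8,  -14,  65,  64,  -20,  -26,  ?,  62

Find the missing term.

63

Reading positions in blocks of 4 reveals the pattern AABB — 2 tracks woven together.
Subsequence A is -8, -14, -20, -26, which is linear: a_n = -2 − 6·n.
Subsequence B is 65, 64, ?, 62, which is linear: a_n = 66 − n.
So the missing entry in subsequence B is 63.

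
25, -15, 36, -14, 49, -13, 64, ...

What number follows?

Odd-indexed and even-indexed terms follow separate rules.
Subsequence A: 25, 36, 49, 64. Consecutive squares n² from n = 5.
Subsequence B: -15, -14, -13. Arithmetic, step +1.
Position 8 → subsequence B, term 4 = -12.

-12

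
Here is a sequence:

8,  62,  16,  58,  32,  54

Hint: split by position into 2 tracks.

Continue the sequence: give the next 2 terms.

64, 50

Odd-indexed and even-indexed terms follow separate rules.
Track A: 8, 16, 32 (multiplying by 2 each time).
Track B: 62, 58, 54 (linear: a_n = 66 − 4·n).
Position 7 falls in track A as its term 4, giving 64.
The 8th slot belongs to track B; its 4th term is 50.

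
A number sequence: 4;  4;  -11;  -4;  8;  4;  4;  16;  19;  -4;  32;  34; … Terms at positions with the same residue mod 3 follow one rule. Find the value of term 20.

256

Read the sequence 3 terms at a time; column i is its own pattern.
Track A: 4, -4, 4, -4. The oscillation 4·(−1)^(n+1).
Track B: 4, 8, 16, 32. Powers 2^2, 2^3, 2^4, ….
Track C: -11, 4, 19, 34. Linear: a_n = -26 + 15·n.
Position 20 falls in track B as its term 7, giving 256.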